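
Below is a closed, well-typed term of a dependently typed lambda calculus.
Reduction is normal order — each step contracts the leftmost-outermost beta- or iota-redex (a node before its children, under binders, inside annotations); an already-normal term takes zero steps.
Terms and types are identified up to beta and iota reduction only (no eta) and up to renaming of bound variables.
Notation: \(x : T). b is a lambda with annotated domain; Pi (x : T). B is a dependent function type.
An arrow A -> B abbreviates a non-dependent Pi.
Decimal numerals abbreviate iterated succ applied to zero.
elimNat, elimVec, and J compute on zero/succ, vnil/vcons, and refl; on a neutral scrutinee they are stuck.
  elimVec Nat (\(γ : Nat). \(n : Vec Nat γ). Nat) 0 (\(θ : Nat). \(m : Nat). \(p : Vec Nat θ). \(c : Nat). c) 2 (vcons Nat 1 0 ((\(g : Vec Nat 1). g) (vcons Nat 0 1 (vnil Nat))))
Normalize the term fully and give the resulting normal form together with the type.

resulting normal form:
  0
the term's type:
  Nat
observation: contracting an elimVec iota-redex first, the term normalizes in 12 steps.


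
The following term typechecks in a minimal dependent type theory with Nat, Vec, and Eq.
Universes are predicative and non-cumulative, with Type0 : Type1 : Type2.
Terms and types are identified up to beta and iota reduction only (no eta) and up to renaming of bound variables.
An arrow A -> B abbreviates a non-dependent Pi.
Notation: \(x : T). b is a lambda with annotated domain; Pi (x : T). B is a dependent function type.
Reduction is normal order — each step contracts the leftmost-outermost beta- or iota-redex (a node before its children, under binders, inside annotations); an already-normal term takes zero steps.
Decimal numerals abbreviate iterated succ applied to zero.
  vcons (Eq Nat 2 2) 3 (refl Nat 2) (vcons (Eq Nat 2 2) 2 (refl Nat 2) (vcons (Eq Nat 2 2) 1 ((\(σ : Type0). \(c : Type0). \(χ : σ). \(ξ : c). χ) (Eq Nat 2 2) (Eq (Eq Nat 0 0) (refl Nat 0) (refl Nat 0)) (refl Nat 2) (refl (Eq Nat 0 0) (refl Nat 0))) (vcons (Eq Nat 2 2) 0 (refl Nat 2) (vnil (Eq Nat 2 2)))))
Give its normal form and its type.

normal form:
  vcons (Eq Nat 2 2) 3 (refl Nat 2) (vcons (Eq Nat 2 2) 2 (refl Nat 2) (vcons (Eq Nat 2 2) 1 (refl Nat 2) (vcons (Eq Nat 2 2) 0 (refl Nat 2) (vnil (Eq Nat 2 2)))))
inferred type:
  Vec (Eq Nat 2 2) 4


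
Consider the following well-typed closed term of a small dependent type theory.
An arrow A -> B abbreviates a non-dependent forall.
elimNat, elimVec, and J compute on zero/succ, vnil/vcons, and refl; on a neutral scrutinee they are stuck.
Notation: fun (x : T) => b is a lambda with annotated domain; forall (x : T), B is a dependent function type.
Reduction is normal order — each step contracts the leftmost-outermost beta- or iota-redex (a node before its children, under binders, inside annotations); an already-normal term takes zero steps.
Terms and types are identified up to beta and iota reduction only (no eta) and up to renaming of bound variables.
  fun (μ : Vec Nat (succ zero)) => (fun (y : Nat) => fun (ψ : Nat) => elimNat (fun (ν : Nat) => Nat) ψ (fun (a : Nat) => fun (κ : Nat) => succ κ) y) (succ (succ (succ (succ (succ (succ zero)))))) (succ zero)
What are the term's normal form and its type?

resulting normal form:
  fun (μ : Vec Nat (succ zero)) => succ (succ (succ (succ (succ (succ (succ zero))))))
type:
  Vec Nat (succ zero) -> Nat
observation: the term reaches its normal form after 21 normal-order steps.


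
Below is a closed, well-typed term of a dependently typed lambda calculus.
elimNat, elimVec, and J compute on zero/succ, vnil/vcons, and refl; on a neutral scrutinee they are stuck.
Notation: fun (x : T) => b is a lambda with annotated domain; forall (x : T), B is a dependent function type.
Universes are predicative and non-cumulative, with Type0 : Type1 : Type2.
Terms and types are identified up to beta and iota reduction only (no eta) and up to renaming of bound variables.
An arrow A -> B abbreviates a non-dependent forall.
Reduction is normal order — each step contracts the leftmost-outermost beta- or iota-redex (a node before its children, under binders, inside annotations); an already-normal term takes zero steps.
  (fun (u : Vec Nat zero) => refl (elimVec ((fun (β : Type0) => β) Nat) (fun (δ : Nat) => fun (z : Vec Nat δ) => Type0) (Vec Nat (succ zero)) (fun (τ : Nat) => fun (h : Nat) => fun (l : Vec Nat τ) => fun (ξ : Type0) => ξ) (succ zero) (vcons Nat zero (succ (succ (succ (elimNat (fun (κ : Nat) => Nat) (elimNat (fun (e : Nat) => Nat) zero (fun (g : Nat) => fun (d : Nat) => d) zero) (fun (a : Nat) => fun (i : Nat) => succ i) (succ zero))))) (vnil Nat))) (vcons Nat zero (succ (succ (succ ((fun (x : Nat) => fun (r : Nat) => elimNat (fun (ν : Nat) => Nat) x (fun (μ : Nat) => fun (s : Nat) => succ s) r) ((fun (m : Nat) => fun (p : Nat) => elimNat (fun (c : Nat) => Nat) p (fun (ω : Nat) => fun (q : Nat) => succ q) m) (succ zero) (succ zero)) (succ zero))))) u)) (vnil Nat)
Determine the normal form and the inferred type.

reduced normal form:
  refl (Vec Nat (succ zero)) (vcons Nat zero (succ (succ (succ (succ (succ (succ zero)))))) (vnil Nat))
type:
  Eq (Vec Nat (succ zero)) (vcons Nat zero (succ (succ (succ (succ (succ (succ zero)))))) (vnil Nat)) (vcons Nat zero (succ (succ (succ (succ (succ (succ zero)))))) (vnil Nat))
observation: the term reaches its normal form after 19 normal-order steps.


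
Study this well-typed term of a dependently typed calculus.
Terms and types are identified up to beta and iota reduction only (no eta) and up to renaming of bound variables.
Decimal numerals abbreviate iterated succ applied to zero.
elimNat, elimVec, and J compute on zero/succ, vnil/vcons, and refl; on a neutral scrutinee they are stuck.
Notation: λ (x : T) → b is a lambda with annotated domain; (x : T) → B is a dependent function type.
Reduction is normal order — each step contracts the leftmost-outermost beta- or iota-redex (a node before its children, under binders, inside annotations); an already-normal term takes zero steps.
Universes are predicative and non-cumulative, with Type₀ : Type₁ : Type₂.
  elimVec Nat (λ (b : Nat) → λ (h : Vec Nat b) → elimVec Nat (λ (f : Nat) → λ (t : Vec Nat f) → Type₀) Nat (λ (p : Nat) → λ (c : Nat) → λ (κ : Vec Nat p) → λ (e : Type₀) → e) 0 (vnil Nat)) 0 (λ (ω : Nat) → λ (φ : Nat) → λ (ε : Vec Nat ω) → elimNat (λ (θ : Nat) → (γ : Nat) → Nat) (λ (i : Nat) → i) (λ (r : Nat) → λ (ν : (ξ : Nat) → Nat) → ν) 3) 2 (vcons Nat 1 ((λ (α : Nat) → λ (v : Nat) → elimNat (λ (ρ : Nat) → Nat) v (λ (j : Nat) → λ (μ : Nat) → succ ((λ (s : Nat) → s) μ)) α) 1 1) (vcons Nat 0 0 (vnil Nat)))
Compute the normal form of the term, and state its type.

resulting normal form:
  0
the term's type:
  Nat


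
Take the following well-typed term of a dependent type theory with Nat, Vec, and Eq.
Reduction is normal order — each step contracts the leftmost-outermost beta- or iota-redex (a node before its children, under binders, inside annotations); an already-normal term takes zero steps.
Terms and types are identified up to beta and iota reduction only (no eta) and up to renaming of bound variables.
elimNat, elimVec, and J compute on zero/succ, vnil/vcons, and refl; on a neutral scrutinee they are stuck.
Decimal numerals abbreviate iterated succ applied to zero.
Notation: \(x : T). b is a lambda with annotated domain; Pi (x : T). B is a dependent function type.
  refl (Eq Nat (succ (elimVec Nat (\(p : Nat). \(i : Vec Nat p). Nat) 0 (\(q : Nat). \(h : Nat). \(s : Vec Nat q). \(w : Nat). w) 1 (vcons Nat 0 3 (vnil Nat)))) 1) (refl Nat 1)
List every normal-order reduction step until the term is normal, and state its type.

reduction (normal order):
  refl (Eq Nat (succ (elimVec Nat (\(p : Nat). \(i : Vec Nat p). Nat) 0 (\(q : Nat). \(h : Nat). \(s : Vec Nat q). \(w : Nat). w) 1 (vcons Nat 0 3 (vnil Nat)))) 1) (refl Nat 1)
  ~> refl (Eq Nat (succ ((\(p : Nat). \(i : Nat). \(q : Vec Nat p). \(h : Nat). h) 0 3 (vnil Nat) (elimVec Nat (\(s : Nat). \(w : Vec Nat s). Nat) 0 (\(γ : Nat). \(j : Nat). \(σ : Vec Nat γ). \(ξ : Nat). ξ) 0 (vnil Nat)))) 1) (refl Nat 1)
  ~> refl (Eq Nat (succ ((\(p : Nat). \(i : Vec Nat 0). \(q : Nat). q) 3 (vnil Nat) (elimVec Nat (\(h : Nat). \(s : Vec Nat h). Nat) 0 (\(w : Nat). \(γ : Nat). \(j : Vec Nat w). \(σ : Nat). σ) 0 (vnil Nat)))) 1) (refl Nat 1)
  ~> refl (Eq Nat (succ ((\(p : Vec Nat 0). \(i : Nat). i) (vnil Nat) (elimVec Nat (\(q : Nat). \(h : Vec Nat q). Nat) 0 (\(s : Nat). \(w : Nat). \(γ : Vec Nat s). \(j : Nat). j) 0 (vnil Nat)))) 1) (refl Nat 1)
  ~> refl (Eq Nat (succ ((\(p : Nat). p) (elimVec Nat (\(i : Nat). \(q : Vec Nat i). Nat) 0 (\(h : Nat). \(s : Nat). \(w : Vec Nat h). \(γ : Nat). γ) 0 (vnil Nat)))) 1) (refl Nat 1)
  ~> refl (Eq Nat (succ (elimVec Nat (\(p : Nat). \(i : Vec Nat p). Nat) 0 (\(q : Nat). \(h : Nat). \(s : Vec Nat q). \(w : Nat). w) 0 (vnil Nat))) 1) (refl Nat 1)
  ~> refl (Eq Nat 1 1) (refl Nat 1)
the term's type:
  Eq (Eq Nat 1 1) (refl Nat 1) (refl Nat 1)


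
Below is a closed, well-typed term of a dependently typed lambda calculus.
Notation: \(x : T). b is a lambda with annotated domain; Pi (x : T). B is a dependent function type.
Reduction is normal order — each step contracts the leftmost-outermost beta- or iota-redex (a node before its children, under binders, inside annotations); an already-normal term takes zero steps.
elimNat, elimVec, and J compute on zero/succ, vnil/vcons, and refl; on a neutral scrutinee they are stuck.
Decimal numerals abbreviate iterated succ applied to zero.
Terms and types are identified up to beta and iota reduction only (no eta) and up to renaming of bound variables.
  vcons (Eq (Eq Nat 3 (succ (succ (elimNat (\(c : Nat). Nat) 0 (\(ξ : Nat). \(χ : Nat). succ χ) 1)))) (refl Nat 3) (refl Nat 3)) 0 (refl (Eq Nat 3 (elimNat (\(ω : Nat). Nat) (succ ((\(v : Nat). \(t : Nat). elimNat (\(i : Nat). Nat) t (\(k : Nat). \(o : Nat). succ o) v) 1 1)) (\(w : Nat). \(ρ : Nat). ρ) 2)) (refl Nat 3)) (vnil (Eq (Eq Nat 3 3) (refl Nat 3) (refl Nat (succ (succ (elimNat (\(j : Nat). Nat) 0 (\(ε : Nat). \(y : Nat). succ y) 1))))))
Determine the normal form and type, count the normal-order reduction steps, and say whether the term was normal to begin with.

resulting normal form:
  vcons (Eq (Eq Nat 3 3) (refl Nat 3) (refl Nat 3)) 0 (refl (Eq Nat 3 3) (refl Nat 3)) (vnil (Eq (Eq Nat 3 3) (refl Nat 3) (refl Nat 3)))
type:
  Vec (Eq (Eq Nat 3 3) (refl Nat 3) (refl Nat 3)) 1
normal-order step count: 21
started in normal form: no
first contracted redex: an elimNat iota-redex


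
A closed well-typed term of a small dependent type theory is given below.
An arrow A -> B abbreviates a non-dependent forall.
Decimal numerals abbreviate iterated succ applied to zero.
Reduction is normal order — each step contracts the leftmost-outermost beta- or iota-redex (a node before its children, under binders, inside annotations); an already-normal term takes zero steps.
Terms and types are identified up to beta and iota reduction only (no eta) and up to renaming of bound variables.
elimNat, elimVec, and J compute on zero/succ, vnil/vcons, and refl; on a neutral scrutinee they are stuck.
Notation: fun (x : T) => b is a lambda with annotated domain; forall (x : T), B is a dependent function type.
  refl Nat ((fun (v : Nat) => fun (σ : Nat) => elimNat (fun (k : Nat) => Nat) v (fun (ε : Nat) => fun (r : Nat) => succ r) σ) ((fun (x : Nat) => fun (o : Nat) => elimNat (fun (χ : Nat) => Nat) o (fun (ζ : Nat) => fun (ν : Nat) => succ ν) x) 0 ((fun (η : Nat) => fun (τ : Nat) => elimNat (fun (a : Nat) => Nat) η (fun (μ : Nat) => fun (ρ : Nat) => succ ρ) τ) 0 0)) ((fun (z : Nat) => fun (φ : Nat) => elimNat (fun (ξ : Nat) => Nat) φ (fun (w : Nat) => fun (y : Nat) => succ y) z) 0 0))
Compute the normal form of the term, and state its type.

resulting normal form:
  refl Nat 0
the term's type:
  Eq Nat 0 0
observation: 12 normal-order steps separate the term from its normal form.


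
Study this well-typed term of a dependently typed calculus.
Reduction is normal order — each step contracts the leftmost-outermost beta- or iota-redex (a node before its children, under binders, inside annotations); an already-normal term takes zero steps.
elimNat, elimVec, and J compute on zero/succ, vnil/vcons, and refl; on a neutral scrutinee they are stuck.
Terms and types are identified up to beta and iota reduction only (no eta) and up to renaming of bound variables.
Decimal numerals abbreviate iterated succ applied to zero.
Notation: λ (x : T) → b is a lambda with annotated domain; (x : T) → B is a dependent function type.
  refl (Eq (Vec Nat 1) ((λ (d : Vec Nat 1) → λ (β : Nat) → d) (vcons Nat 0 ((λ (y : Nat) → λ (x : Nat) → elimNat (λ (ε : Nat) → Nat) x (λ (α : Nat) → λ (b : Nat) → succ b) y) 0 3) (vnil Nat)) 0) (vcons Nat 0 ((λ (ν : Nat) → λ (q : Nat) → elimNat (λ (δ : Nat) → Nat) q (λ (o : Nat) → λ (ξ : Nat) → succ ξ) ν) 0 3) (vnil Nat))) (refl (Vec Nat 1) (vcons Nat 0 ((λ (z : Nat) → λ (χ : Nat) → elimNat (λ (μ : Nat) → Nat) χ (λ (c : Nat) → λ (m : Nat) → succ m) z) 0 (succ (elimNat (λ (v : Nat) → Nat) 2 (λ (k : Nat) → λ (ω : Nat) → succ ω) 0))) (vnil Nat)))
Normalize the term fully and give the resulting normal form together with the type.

resulting normal form:
  refl (Eq (Vec Nat 1) (vcons Nat 0 3 (vnil Nat)) (vcons Nat 0 3 (vnil Nat))) (refl (Vec Nat 1) (vcons Nat 0 3 (vnil Nat)))
inferred type:
  Eq (Eq (Vec Nat 1) (vcons Nat 0 3 (vnil Nat)) (vcons Nat 0 3 (vnil Nat))) (refl (Vec Nat 1) (vcons Nat 0 3 (vnil Nat))) (refl (Vec Nat 1) (vcons Nat 0 3 (vnil Nat)))


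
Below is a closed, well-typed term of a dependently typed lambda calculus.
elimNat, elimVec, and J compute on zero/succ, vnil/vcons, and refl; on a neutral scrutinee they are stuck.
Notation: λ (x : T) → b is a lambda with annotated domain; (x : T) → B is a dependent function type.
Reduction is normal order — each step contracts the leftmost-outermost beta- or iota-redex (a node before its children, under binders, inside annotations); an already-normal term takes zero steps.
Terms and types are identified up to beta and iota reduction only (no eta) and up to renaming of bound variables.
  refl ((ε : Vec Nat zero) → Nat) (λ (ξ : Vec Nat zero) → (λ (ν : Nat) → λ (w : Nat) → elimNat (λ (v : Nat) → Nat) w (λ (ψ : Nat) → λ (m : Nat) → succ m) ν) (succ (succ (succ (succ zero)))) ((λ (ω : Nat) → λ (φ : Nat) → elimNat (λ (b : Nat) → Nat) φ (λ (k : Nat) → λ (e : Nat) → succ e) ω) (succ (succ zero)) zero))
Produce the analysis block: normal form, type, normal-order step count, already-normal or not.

reduced normal form:
  refl ((ε : Vec Nat zero) → Nat) (λ (ξ : Vec Nat zero) → succ (succ (succ (succ (succ (succ zero))))))
the term's type:
  Eq ((ε : Vec Nat zero) → Nat) (λ (ξ : Vec Nat zero) → succ (succ (succ (succ (succ (succ zero)))))) (λ (ν : Vec Nat zero) → succ (succ (succ (succ (succ (succ zero))))))
normal-order step count: 24
already normal: no
first contracted redex: a beta-redex


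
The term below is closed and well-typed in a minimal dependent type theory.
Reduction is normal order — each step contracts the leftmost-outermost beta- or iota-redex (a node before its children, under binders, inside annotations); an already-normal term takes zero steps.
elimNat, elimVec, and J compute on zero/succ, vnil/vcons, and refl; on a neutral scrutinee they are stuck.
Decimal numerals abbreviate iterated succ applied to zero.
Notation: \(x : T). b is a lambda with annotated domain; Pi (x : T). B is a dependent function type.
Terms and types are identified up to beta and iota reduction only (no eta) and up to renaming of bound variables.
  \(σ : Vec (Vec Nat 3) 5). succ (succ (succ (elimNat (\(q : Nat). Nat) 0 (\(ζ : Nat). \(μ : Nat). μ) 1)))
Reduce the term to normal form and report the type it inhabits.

reduced normal form:
  \(σ : Vec (Vec Nat 3) 5). 3
the term's type:
  Pi (σ : Vec (Vec Nat 3) 5). Nat


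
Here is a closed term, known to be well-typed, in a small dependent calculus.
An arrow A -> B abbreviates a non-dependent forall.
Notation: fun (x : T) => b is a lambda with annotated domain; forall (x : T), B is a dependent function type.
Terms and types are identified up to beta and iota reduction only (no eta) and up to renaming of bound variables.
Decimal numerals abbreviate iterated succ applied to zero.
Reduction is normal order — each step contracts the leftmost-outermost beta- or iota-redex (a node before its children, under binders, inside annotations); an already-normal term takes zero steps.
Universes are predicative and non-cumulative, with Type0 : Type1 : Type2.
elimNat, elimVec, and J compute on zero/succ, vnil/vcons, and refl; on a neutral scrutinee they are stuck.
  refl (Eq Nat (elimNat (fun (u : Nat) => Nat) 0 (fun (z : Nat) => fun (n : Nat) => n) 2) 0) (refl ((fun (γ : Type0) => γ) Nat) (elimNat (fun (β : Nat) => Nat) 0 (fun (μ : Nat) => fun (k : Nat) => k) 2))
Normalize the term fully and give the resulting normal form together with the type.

normal form:
  refl (Eq Nat 0 0) (refl Nat 0)
type:
  Eq (Eq Nat 0 0) (refl Nat 0) (refl Nat 0)
observation: reduction starts at an elimNat iota-redex, and 15 normal-order steps reach the normal form.


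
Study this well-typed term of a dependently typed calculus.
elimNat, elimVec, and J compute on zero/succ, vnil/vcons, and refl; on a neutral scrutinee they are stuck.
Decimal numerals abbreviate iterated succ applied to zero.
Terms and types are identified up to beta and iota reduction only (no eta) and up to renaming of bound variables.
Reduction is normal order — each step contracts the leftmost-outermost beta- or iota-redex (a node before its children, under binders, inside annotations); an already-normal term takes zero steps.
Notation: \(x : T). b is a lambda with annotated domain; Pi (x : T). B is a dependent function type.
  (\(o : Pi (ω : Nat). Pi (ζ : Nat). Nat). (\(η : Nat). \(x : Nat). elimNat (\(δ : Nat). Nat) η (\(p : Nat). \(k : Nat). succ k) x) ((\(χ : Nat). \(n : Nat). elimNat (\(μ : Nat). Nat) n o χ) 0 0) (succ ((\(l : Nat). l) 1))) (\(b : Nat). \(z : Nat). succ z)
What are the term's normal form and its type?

normal form:
  2
the term's type:
  Nat
observation: normalization takes exactly 14 steps under the normal-order strategy.


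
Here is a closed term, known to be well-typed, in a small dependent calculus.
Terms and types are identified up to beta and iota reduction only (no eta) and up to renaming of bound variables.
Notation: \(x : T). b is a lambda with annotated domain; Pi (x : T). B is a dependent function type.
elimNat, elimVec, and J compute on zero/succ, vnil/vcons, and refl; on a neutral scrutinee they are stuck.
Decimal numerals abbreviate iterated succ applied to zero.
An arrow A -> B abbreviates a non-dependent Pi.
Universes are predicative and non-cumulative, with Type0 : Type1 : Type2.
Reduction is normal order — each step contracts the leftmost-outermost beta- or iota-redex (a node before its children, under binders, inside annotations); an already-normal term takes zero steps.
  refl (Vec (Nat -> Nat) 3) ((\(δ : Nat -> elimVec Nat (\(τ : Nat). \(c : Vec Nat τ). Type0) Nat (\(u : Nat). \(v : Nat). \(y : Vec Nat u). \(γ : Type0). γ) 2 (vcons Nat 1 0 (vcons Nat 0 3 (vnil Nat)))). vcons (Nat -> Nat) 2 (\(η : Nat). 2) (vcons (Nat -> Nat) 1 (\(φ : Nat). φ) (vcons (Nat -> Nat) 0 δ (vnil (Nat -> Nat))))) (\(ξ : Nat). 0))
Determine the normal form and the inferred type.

normal form:
  refl (Vec (Nat -> Nat) 3) (vcons (Nat -> Nat) 2 (\(δ : Nat). 2) (vcons (Nat -> Nat) 1 (\(τ : Nat). τ) (vcons (Nat -> Nat) 0 (\(c : Nat). 0) (vnil (Nat -> Nat)))))
type:
  Eq (Vec (Nat -> Nat) 3) (vcons (Nat -> Nat) 2 (\(δ : Nat). 2) (vcons (Nat -> Nat) 1 (\(τ : Nat). τ) (vcons (Nat -> Nat) 0 (\(c : Nat). 0) (vnil (Nat -> Nat))))) (vcons (Nat -> Nat) 2 (\(u : Nat). 2) (vcons (Nat -> Nat) 1 (\(v : Nat). v) (vcons (Nat -> Nat) 0 (\(y : Nat). 0) (vnil (Nat -> Nat)))))


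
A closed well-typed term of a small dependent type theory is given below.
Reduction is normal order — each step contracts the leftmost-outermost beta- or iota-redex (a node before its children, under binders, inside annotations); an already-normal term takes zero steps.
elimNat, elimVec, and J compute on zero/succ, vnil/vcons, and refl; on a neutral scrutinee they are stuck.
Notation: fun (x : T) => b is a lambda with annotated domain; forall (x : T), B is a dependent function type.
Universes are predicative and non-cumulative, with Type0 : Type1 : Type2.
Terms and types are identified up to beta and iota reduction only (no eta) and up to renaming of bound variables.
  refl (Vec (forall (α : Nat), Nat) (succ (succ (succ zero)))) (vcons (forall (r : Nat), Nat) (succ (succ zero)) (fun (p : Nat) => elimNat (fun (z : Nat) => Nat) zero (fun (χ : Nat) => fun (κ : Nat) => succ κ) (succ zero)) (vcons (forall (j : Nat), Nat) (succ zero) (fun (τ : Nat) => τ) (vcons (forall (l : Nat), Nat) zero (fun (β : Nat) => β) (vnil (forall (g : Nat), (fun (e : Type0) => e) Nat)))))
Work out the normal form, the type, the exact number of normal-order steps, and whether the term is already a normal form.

reduced normal form:
  refl (Vec (forall (α : Nat), Nat) (succ (succ (succ zero)))) (vcons (forall (r : Nat), Nat) (succ (succ zero)) (fun (p : Nat) => succ zero) (vcons (forall (z : Nat), Nat) (succ zero) (fun (χ : Nat) => χ) (vcons (forall (κ : Nat), Nat) zero (fun (j : Nat) => j) (vnil (forall (τ : Nat), Nat)))))
inferred type:
  Eq (Vec (forall (α : Nat), Nat) (succ (succ (succ zero)))) (vcons (forall (r : Nat), Nat) (succ (succ zero)) (fun (p : Nat) => succ zero) (vcons (forall (z : Nat), Nat) (succ zero) (fun (χ : Nat) => χ) (vcons (forall (κ : Nat), Nat) zero (fun (j : Nat) => j) (vnil (forall (τ : Nat), Nat))))) (vcons (forall (l : Nat), Nat) (succ (succ zero)) (fun (β : Nat) => succ zero) (vcons (forall (g : Nat), Nat) (succ zero) (fun (e : Nat) => e) (vcons (forall (m : Nat), Nat) zero (fun (ν : Nat) => ν) (vnil (forall (σ : Nat), Nat)))))
reduction steps (normal order): 5
started in normal form: no
first contracted redex: an elimNat iota-redex


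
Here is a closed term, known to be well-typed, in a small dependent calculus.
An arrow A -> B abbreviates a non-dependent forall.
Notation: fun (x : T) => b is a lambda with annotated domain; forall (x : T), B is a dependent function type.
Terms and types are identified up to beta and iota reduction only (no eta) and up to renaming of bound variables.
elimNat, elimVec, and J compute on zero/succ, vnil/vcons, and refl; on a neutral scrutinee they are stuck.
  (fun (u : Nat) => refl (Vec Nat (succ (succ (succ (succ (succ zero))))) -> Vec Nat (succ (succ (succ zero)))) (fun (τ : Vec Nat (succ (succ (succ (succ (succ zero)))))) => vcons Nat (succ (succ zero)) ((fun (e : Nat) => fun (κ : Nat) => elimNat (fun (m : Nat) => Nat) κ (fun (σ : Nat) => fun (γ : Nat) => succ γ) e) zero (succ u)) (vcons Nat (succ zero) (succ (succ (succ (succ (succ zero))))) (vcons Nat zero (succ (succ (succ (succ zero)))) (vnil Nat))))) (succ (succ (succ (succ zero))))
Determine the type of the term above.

the term's type:
  Eq (Vec Nat (succ (succ (succ (succ (succ zero))))) -> Vec Nat (succ (succ (succ zero)))) (fun (u : Vec Nat (succ (succ (succ (succ (succ zero)))))) => vcons Nat (succ (succ zero)) (succ (succ (succ (succ (succ zero))))) (vcons Nat (succ zero) (succ (succ (succ (succ (succ zero))))) (vcons Nat zero (succ (succ (succ (succ zero)))) (vnil Nat)))) (fun (τ : Vec Nat (succ (succ (succ (succ (succ zero)))))) => vcons Nat (succ (succ zero)) (succ (succ (succ (succ (succ zero))))) (vcons Nat (succ zero) (succ (succ (succ (succ (succ zero))))) (vcons Nat zero (succ (succ (succ (succ zero)))) (vnil Nat))))


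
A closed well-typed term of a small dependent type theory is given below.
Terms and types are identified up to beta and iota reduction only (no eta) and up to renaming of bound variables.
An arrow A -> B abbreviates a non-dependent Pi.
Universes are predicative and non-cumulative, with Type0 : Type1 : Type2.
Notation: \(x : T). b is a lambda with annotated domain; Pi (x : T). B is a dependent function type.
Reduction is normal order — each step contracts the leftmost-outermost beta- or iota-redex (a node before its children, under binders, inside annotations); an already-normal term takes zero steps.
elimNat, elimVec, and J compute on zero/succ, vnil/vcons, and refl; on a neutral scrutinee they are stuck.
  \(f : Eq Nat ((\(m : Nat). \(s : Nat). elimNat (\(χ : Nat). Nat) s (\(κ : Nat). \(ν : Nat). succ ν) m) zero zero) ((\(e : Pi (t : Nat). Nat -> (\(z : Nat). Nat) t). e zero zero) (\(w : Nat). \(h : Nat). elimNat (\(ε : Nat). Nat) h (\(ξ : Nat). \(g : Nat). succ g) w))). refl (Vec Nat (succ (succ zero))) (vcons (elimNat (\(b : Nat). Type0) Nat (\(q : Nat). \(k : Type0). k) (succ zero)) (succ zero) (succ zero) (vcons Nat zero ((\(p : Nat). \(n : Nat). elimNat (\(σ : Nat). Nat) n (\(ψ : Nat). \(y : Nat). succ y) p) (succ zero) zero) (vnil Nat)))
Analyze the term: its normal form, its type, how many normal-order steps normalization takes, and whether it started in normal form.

reduced normal form:
  \(f : Eq Nat zero zero). refl (Vec Nat (succ (succ zero))) (vcons Nat (succ zero) (succ zero) (vcons Nat zero (succ zero) (vnil Nat)))
the term's type:
  Eq Nat zero zero -> Eq (Vec Nat (succ (succ zero))) (vcons Nat (succ zero) (succ zero) (vcons Nat zero (succ zero) (vnil Nat))) (vcons Nat (succ zero) (succ zero) (vcons Nat zero (succ zero) (vnil Nat)))
normal-order step count: 17
started in normal form: no
first contracted redex: a beta-redex


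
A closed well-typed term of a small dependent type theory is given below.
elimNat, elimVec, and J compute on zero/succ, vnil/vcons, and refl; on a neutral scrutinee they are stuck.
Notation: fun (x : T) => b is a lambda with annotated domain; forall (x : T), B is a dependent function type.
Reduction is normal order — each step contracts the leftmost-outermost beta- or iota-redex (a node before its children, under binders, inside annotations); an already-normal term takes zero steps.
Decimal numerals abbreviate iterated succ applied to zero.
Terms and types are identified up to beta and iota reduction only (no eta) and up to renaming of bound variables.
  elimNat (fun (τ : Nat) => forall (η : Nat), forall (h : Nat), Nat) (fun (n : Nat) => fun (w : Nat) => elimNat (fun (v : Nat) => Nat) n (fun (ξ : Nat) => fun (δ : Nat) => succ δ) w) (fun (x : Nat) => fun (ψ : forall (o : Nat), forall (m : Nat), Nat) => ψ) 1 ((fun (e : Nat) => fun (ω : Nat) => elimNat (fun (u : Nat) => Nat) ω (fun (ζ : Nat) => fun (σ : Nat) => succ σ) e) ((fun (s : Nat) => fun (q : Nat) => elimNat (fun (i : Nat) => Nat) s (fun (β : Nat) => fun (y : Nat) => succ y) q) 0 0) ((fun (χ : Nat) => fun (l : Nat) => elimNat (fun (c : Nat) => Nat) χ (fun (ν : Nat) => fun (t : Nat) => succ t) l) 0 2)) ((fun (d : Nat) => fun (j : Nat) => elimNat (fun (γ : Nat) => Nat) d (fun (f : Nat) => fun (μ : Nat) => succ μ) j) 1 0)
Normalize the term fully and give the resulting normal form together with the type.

normal form:
  3
type:
  Nat
observation: normalization takes exactly 28 steps under the normal-order strategy.


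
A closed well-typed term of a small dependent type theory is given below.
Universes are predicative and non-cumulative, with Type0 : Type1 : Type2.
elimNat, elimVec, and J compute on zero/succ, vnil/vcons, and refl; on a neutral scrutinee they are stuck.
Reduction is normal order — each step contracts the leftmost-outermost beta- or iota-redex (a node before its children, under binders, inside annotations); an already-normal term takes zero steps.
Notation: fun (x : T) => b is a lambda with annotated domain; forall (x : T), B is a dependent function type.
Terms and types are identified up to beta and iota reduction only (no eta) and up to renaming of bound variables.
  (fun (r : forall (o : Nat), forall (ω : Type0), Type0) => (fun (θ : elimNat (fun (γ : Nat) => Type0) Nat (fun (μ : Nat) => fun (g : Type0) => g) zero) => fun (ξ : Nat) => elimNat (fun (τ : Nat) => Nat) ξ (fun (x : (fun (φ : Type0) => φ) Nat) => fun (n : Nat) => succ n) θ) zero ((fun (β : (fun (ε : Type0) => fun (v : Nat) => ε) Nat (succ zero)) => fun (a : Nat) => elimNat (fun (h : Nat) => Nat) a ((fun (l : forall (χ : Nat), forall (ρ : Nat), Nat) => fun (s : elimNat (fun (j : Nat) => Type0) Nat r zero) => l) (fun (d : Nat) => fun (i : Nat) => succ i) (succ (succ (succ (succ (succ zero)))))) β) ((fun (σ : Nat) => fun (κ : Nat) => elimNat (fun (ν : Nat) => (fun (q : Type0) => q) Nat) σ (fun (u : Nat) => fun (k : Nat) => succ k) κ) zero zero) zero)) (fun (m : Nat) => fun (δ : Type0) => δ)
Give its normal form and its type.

normal form:
  zero
inferred type:
  Nat
observation: normalization takes exactly 12 steps under the normal-order strategy.


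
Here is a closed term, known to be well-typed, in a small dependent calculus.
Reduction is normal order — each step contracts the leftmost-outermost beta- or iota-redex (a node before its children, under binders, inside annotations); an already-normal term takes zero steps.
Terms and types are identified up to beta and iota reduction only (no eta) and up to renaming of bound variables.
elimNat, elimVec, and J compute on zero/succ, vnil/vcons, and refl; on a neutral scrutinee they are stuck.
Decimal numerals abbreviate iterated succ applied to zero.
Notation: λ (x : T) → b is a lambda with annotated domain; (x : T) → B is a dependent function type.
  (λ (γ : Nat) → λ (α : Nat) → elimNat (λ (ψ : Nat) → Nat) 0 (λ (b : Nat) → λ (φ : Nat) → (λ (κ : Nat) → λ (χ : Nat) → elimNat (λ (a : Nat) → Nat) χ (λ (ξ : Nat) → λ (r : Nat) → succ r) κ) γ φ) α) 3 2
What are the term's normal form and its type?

normal form:
  6
inferred type:
  Nat


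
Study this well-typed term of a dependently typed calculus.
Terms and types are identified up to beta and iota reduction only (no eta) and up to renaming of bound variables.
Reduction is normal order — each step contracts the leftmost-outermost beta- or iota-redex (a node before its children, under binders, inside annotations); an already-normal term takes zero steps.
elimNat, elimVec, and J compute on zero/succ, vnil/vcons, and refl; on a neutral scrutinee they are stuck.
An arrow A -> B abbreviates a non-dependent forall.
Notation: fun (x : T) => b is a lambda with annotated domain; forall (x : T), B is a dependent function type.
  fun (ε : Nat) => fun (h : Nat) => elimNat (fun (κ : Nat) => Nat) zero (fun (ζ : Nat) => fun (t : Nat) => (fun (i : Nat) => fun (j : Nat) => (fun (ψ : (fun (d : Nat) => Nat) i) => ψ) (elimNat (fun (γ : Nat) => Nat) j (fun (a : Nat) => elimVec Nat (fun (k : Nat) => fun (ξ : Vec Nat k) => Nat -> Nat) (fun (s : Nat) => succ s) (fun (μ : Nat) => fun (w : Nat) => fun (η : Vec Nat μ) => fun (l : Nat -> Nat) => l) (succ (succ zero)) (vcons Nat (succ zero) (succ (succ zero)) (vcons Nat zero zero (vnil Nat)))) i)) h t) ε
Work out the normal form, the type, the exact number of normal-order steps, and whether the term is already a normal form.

resulting normal form:
  fun (ε : Nat) => fun (h : Nat) => elimNat (fun (κ : Nat) => Nat) zero (fun (ζ : Nat) => fun (t : Nat) => elimNat (fun (i : Nat) => Nat) t (fun (j : Nat) => fun (ψ : Nat) => succ ψ) h) ε
inferred type:
  Nat -> Nat -> Nat
steps to reach normal form (normal order): 14
already normal: no
first redex: a beta-redex


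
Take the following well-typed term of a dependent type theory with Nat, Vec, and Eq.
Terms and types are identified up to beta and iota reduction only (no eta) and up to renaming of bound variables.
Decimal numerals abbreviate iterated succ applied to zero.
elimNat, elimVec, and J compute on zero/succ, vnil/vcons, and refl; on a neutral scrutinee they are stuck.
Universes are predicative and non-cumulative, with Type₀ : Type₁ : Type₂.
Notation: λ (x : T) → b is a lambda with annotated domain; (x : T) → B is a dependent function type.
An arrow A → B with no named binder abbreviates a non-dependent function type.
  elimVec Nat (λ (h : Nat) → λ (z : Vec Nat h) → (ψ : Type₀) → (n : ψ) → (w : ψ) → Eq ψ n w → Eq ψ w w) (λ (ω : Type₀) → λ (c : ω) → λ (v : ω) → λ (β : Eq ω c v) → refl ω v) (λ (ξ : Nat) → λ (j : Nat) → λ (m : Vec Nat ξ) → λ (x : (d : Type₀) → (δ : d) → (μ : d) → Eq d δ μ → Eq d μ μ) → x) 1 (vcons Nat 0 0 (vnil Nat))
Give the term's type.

the term's type:
  (h : Type₀) → (z : h) → (ψ : h) → Eq h z ψ → Eq h ψ ψ


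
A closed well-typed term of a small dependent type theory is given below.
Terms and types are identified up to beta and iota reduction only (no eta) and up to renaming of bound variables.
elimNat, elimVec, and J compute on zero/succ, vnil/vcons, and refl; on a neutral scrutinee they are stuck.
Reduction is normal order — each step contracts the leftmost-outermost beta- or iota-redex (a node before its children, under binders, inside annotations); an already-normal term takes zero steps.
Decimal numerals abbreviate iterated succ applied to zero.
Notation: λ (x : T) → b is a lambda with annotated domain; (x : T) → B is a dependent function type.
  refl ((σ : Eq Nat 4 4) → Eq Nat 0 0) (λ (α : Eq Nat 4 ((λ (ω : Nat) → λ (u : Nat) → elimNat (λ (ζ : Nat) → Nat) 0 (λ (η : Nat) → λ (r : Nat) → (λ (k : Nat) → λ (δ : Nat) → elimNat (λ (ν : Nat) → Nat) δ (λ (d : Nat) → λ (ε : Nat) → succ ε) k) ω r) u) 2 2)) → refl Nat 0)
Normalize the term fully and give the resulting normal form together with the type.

resulting normal form:
  refl ((σ : Eq Nat 4 4) → Eq Nat 0 0) (λ (α : Eq Nat 4 4) → refl Nat 0)
the term's type:
  Eq ((σ : Eq Nat 4 4) → Eq Nat 0 0) (λ (α : Eq Nat 4 4) → refl Nat 0) (λ (ω : Eq Nat 4 4) → refl Nat 0)


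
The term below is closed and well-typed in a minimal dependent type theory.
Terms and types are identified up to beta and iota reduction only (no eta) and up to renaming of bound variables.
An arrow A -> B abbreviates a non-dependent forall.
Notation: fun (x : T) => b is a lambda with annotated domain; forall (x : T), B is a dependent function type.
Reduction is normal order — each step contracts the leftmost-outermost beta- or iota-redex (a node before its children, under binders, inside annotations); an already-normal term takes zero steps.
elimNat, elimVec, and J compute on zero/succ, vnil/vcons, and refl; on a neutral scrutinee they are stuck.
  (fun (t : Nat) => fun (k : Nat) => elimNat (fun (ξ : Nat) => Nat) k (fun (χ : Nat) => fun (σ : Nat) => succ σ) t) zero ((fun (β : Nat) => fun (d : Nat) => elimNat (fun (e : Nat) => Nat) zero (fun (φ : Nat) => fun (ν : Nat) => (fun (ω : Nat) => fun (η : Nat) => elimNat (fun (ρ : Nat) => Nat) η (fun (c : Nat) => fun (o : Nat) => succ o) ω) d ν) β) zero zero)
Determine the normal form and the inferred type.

normal form:
  zero
the term's type:
  Nat


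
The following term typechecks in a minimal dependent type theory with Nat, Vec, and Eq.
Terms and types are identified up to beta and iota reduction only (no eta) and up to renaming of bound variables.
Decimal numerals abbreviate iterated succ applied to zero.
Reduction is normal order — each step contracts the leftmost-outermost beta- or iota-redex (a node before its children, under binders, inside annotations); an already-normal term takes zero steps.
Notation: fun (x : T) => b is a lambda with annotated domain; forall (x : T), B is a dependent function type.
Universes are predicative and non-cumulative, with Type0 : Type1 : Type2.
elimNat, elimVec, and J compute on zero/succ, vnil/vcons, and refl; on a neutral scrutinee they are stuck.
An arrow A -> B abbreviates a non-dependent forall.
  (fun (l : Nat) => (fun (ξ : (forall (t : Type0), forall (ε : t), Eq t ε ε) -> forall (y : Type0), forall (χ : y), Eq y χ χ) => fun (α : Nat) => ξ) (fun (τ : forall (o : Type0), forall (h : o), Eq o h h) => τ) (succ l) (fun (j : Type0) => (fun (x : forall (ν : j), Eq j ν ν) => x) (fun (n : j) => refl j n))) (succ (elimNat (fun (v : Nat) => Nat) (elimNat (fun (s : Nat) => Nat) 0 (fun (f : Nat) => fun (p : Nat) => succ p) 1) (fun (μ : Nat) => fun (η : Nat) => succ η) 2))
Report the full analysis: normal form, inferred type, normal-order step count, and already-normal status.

normal form:
  fun (l : Type0) => fun (ξ : l) => refl l ξ
type:
  forall (l : Type0), forall (ξ : l), Eq l ξ ξ
normal-order step count: 5
term was already normal: no
first redex: a beta-redex


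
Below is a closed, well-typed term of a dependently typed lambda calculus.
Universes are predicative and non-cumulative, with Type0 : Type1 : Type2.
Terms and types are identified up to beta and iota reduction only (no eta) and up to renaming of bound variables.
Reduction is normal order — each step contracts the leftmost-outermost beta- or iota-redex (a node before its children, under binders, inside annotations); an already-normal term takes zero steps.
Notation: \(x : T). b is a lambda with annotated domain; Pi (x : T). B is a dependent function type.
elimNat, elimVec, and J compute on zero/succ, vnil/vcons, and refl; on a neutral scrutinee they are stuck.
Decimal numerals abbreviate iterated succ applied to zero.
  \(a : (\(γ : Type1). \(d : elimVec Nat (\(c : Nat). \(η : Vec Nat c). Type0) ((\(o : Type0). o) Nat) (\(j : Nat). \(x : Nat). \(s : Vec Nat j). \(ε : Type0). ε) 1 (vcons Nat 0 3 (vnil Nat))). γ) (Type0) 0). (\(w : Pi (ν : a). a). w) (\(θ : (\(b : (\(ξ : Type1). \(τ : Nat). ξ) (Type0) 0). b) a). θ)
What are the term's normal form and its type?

reduced normal form:
  \(a : Type0). \(γ : a). γ
the term's type:
  Pi (a : Type0). Pi (γ : a). a
observation: the first redex contracted is a beta-redex; the normal form is reached in 4 normal-order steps.


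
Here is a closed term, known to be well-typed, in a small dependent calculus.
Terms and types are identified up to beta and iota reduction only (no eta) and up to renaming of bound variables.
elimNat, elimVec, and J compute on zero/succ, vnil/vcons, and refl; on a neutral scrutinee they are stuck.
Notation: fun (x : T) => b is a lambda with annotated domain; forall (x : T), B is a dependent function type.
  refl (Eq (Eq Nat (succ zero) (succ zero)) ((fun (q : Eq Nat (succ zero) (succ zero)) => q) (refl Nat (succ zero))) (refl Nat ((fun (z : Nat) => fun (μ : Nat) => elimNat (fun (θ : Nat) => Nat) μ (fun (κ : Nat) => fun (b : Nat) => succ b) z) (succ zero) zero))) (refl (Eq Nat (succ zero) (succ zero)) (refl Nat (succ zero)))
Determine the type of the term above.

the term's type:
  Eq (Eq (Eq Nat (succ zero) (succ zero)) (refl Nat (succ zero)) (refl Nat (succ zero))) (refl (Eq Nat (succ zero) (succ zero)) (refl Nat (succ zero))) (refl (Eq Nat (succ zero) (succ zero)) (refl Nat (succ zero)))


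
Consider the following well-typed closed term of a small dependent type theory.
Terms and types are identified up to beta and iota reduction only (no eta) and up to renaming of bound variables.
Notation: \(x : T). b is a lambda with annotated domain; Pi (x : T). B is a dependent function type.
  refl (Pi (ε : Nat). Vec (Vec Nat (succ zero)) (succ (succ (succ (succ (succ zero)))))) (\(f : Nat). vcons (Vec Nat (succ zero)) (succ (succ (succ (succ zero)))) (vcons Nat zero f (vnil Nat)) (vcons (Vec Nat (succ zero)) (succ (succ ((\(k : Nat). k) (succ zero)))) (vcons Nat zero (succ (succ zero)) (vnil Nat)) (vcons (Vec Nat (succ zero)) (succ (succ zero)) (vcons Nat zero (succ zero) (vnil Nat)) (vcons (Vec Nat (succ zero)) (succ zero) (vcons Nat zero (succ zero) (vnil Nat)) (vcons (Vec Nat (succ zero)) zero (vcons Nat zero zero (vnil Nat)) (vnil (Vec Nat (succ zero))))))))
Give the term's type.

inferred type:
  Eq (Pi (ε : Nat). Vec (Vec Nat (succ zero)) (succ (succ (succ (succ (succ zero)))))) (\(f : Nat). vcons (Vec Nat (succ zero)) (succ (succ (succ (succ zero)))) (vcons Nat zero f (vnil Nat)) (vcons (Vec Nat (succ zero)) (succ (succ (succ zero))) (vcons Nat zero (succ (succ zero)) (vnil Nat)) (vcons (Vec Nat (succ zero)) (succ (succ zero)) (vcons Nat zero (succ zero) (vnil Nat)) (vcons (Vec Nat (succ zero)) (succ zero) (vcons Nat zero (succ zero) (vnil Nat)) (vcons (Vec Nat (succ zero)) zero (vcons Nat zero zero (vnil Nat)) (vnil (Vec Nat (succ zero)))))))) (\(k : Nat). vcons (Vec Nat (succ zero)) (succ (succ (succ (succ zero)))) (vcons Nat zero k (vnil Nat)) (vcons (Vec Nat (succ zero)) (succ (succ (succ zero))) (vcons Nat zero (succ (succ zero)) (vnil Nat)) (vcons (Vec Nat (succ zero)) (succ (succ zero)) (vcons Nat zero (succ zero) (vnil Nat)) (vcons (Vec Nat (succ zero)) (succ zero) (vcons Nat zero (succ zero) (vnil Nat)) (vcons (Vec Nat (succ zero)) zero (vcons Nat zero zero (vnil Nat)) (vnil (Vec Nat (succ zero))))))))
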